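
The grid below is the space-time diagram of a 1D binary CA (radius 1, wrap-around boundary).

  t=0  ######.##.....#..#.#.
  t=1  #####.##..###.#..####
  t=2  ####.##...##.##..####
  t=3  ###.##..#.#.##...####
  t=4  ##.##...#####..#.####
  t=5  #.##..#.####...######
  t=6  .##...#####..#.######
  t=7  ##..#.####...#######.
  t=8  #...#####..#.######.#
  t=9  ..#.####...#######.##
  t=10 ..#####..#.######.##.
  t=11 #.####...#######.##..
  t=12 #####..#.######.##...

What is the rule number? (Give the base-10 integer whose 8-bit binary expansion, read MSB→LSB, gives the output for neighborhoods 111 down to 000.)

  [7] ### => #  t=0,i=1
  [6] ##. => .  t=0,i=5
  [5] #.# => #  t=0,i=6
  [4] #.. => .  t=0,i=9
  [3] .## => #  t=0,i=0
  [2] .#. => #  t=0,i=14
  [1] ..# => .  t=0,i=13
  [0] ... => #  t=0,i=10
  bits 10101101 = 173

173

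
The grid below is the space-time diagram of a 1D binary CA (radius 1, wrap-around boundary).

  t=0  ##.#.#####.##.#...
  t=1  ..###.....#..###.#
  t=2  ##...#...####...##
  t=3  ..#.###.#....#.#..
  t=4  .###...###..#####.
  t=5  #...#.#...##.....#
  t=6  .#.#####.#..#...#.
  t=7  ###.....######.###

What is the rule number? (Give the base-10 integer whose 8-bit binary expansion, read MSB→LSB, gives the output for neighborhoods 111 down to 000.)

54

  ###|.  b7=0 t=0,i=6
  ##.|.  b6=0 t=0,i=1
  #.#|#  b5=1 t=0,i=2
  #..|#  b4=1 t=0,i=15
  .##|.  b3=0 t=0,i=0
  .#.|#  b2=1 t=0,i=3
  ..#|#  b1=1 t=0,i=17
  ...|.  b0=0 t=0,i=16
  bits 00110110 = 54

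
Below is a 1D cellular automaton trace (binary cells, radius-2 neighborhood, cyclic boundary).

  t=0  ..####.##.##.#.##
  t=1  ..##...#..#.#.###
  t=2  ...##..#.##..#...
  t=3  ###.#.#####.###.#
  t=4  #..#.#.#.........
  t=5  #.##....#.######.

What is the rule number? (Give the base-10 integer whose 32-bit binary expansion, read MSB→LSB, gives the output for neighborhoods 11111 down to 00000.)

88381883

  ##### -> .   bit 31 = 0  t=3,i=8
  ####. -> .   bit 30 = 0  t=0,i=4
  ###.# -> .   bit 29 = 0  t=0,i=5
  ###.. -> .   bit 28 = 0  t=1,i=16
  ##.## -> .   bit 27 = 0  t=0,i=6
  ##.#. -> #   bit 26 = 1  t=0,i=12
  ##..# -> .   bit 25 = 0  t=0,i=0
  ##... -> #   bit 24 = 1  t=1,i=4
  #.### -> .   bit 23 = 0  t=1,i=14
  #.##. -> #   bit 22 = 1  t=0,i=7
  #.#.# -> .   bit 21 = 0  t=0,i=13
  #.#.. -> .   bit 20 = 0  t=4,i=7
  #..## -> .   bit 19 = 0  t=0,i=1
  #..#. -> #   bit 18 = 1  t=1,i=9
  #...# -> .   bit 17 = 0  t=1,i=5
  #.... -> .   bit 16 = 0  t=2,i=15
  .#### -> #   bit 15 = 1  t=0,i=3
  .###. -> .   bit 14 = 0  t=1,i=15
  .##.# -> .   bit 13 = 0  t=0,i=8
  .##.. -> #   bit 12 = 1  t=0,i=16
  .#.## -> #   bit 11 = 1  t=0,i=14
  .#.#. -> .   bit 10 = 0  t=1,i=11
  .#..# -> .   bit 9 = 0  t=1,i=8
  .#... -> #   bit 8 = 1  t=2,i=14
  ..### -> #   bit 7 = 1  t=0,i=2
  ..##. -> .   bit 6 = 0  t=1,i=2
  ..#.# -> #   bit 5 = 1  t=1,i=10
  ..#.. -> #   bit 4 = 1  t=1,i=7
  ...## -> #   bit 3 = 1  t=2,i=2
  ...#. -> .   bit 2 = 0  t=1,i=6
  ....# -> #   bit 1 = 1  t=2,i=1
  ..... -> #   bit 0 = 1  t=2,i=0
  bits 00000101010001001001100110111011 = 88381883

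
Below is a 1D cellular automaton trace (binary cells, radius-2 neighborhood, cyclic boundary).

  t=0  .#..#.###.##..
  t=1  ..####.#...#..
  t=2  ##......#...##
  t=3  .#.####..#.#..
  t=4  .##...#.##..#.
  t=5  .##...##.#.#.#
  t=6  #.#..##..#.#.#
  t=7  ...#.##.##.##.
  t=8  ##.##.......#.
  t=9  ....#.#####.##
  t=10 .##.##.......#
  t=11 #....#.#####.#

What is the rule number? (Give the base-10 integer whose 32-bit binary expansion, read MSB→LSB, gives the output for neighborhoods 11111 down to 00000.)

  ##### -> .   bit 31 = 0  t=9,i=8
  ####. -> .   bit 30 = 0  t=1,i=4
  ###.# -> .   bit 29 = 0  t=0,i=8
  ###.. -> #   bit 28 = 1  t=2,i=1
  ##.## -> .   bit 27 = 0  t=0,i=9
  ##.#. -> .   bit 26 = 0  t=1,i=6
  ##..# -> .   bit 25 = 0  t=3,i=7
  ##... -> .   bit 24 = 0  t=0,i=12
  #.### -> .   bit 23 = 0  t=0,i=6
  #.##. -> .   bit 22 = 0  t=0,i=10
  #.#.# -> #   bit 21 = 1  t=5,i=9
  #.#.. -> .   bit 20 = 0  t=1,i=7
  #..## -> .   bit 19 = 0  t=4,i=0
  #..#. -> #   bit 18 = 1  t=0,i=3
  #...# -> .   bit 17 = 0  t=0,i=13
  #.... -> #   bit 16 = 1  t=1,i=13
  .#### -> .   bit 15 = 0  t=1,i=3
  .###. -> #   bit 14 = 1  t=0,i=7
  .##.# -> .   bit 13 = 0  t=5,i=7
  .##.. -> #   bit 12 = 1  t=0,i=11
  .#.## -> #   bit 11 = 1  t=0,i=5
  .#.#. -> .   bit 10 = 0  t=3,i=10
  .#..# -> #   bit 9 = 1  t=0,i=2
  .#... -> #   bit 8 = 1  t=1,i=8
  ..### -> .   bit 7 = 0  t=1,i=2
  ..##. -> #   bit 6 = 1  t=4,i=1
  ..#.# -> #   bit 5 = 1  t=0,i=4
  ..#.. -> .   bit 4 = 0  t=0,i=1
  ...## -> #   bit 3 = 1  t=1,i=1
  ...#. -> .   bit 2 = 0  t=0,i=0
  ....# -> #   bit 1 = 1  t=1,i=0
  ..... -> #   bit 0 = 1  t=2,i=4
  bits 00010000001001010101101101101011 = 270883691

270883691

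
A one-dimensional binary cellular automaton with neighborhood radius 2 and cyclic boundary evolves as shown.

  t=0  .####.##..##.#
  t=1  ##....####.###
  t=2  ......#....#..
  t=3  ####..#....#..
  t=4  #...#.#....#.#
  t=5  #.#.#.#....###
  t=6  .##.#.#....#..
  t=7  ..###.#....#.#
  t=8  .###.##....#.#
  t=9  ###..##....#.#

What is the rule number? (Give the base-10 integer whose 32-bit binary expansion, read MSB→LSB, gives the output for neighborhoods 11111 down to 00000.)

  [31] ##### => .  t=1,i=13
  [30] ####. => .  t=0,i=3
  [29] ###.# => .  t=0,i=4
  [28] ###.. => .  t=1,i=1
  [27] ##.## => .  t=0,i=5
  [26] ##.#. => #  t=0,i=12
  [25] ##..# => #  t=0,i=8
  [24] ##... => .  t=1,i=2
  [23] #.### => #  t=0,i=1
  [22] #.##. => #  t=0,i=6
  [21] #.#.# => #  t=0,i=13
  [20] #.#.. => #  t=4,i=6
  [19] #..## => #  t=0,i=9
  [18] #..#. => .  t=3,i=5
  [17] #...# => #  t=4,i=2
  [16] #.... => .  t=1,i=3
  [15] .#### => .  t=0,i=2
  [14] .###. => #  t=7,i=3
  [13] .##.# => #  t=0,i=11
  [12] .##.. => #  t=0,i=7
  [11] .#.## => #  t=0,i=0
  [10] .#.#. => .  t=4,i=5
  [9] .#..# => .  t=3,i=12
  [8] .#... => .  t=2,i=7
  [7] ..### => #  t=1,i=6
  [6] ..##. => .  t=0,i=10
  [5] ..#.# => #  t=4,i=4
  [4] ..#.. => #  t=2,i=6
  [3] ...## => .  t=1,i=5
  [2] ...#. => .  t=2,i=5
  [1] ....# => .  t=1,i=4
  [0] ..... => #  t=2,i=0
  bits 00000110111110100111100010110001 = 117078193

117078193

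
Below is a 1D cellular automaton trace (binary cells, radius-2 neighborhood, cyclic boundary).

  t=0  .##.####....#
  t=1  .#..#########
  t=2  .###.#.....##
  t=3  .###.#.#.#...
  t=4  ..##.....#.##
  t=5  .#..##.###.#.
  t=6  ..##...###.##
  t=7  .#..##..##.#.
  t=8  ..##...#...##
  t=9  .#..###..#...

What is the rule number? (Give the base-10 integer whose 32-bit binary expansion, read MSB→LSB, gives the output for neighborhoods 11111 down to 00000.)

  nb #####: next=.  (t=1,i=6, bit31=0)
  nb ####.: next=#  (t=0,i=6, bit30=1)
  nb ###.#: next=#  (t=1,i=12, bit29=1)
  nb ###..: next=#  (t=0,i=7, bit28=1)
  nb ##.##: next=.  (t=0,i=3, bit27=0)
  nb ##.#.: next=.  (t=1,i=0, bit26=0)
  nb ##..#: next=.  (t=4,i=0, bit25=0)
  nb ##...: next=#  (t=0,i=8, bit24=1)
  nb #.###: next=#  (t=0,i=4, bit23=1)
  nb #.##.: next=#  (t=0,i=1, bit22=1)
  nb #.#.#: next=.  (t=3,i=5, bit21=0)
  nb #.#..: next=#  (t=1,i=1, bit20=1)
  nb #..##: next=#  (t=1,i=3, bit19=1)
  nb #..#.: next=.  (t=5,i=0, bit18=0)
  nb #...#: next=#  (t=6,i=5, bit17=1)
  nb #....: next=#  (t=0,i=9, bit16=1)
  nb .####: next=#  (t=0,i=5, bit15=1)
  nb .###.: next=#  (t=2,i=2, bit14=1)
  nb .##.#: next=.  (t=0,i=2, bit13=0)
  nb .##..: next=.  (t=4,i=3, bit12=0)
  nb .#.##: next=.  (t=0,i=0, bit11=0)
  nb .#.#.: next=.  (t=3,i=6, bit10=0)
  nb .#..#: next=#  (t=1,i=2, bit9=1)
  nb .#...: next=.  (t=2,i=6, bit8=0)
  nb ..###: next=.  (t=1,i=4, bit7=0)
  nb ..##.: next=.  (t=2,i=11, bit6=0)
  nb ..#.#: next=#  (t=0,i=12, bit5=1)
  nb ..#..: next=.  (t=5,i=1, bit4=0)
  nb ...##: next=.  (t=2,i=10, bit3=0)
  nb ...#.: next=#  (t=0,i=11, bit2=1)
  nb ....#: next=#  (t=0,i=10, bit1=1)
  nb .....: next=.  (t=2,i=8, bit0=0)
  bits 01110001110110111100001000100110 = 1910227494

1910227494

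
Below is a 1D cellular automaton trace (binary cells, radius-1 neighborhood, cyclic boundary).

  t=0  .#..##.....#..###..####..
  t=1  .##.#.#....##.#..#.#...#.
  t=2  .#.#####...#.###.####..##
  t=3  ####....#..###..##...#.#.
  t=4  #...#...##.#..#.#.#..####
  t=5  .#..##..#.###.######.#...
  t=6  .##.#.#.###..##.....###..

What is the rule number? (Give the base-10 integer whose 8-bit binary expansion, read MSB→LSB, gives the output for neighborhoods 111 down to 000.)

60

  ###|.  b7=0 t=0,i=15
  ##.|.  b6=0 t=0,i=5
  #.#|#  b5=1 t=1,i=3
  #..|#  b4=1 t=0,i=2
  .##|#  b3=1 t=0,i=4
  .#.|#  b2=1 t=0,i=1
  ..#|.  b1=0 t=0,i=0
  ...|.  b0=0 t=0,i=7
  bits 00111100 = 60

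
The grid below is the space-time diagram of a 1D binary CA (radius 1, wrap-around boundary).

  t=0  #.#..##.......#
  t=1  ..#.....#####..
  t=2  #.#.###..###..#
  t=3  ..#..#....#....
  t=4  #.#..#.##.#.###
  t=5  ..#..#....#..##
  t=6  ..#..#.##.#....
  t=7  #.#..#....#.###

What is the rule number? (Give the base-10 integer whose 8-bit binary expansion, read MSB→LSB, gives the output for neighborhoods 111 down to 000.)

133

  [7] ### => #  t=1,i=9
  [6] ##. => .  t=0,i=0
  [5] #.# => .  t=0,i=1
  [4] #.. => .  t=0,i=3
  [3] .## => .  t=0,i=5
  [2] .#. => #  t=0,i=2
  [1] ..# => .  t=0,i=4
  [0] ... => #  t=0,i=8
  bits 10000101 = 133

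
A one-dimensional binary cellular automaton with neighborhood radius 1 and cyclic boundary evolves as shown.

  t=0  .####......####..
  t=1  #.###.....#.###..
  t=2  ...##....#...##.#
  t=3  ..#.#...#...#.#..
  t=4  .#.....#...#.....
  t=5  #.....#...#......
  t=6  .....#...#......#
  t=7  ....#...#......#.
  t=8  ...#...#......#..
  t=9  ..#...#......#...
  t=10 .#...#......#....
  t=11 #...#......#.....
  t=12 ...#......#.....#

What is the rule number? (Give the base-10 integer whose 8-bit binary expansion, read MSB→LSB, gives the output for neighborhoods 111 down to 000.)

194

  [7] ### => #  t=0,i=2
  [6] ##. => #  t=0,i=4
  [5] #.# => .  t=1,i=1
  [4] #.. => .  t=0,i=5
  [3] .## => .  t=0,i=1
  [2] .#. => .  t=1,i=0
  [1] ..# => #  t=0,i=0
  [0] ... => .  t=0,i=6
  bits 11000010 = 194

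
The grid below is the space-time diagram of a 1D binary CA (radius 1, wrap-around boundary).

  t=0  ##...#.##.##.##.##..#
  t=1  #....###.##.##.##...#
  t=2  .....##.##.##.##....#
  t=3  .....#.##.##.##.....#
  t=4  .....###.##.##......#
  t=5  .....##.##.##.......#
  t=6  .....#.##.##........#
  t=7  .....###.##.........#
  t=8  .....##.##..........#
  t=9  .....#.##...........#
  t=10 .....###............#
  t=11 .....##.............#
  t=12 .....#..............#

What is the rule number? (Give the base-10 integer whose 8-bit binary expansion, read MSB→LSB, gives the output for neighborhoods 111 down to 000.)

  ###|#  b7=1 t=0,i=0
  ##.|.  b6=0 t=0,i=1
  #.#|#  b5=1 t=0,i=6
  #..|.  b4=0 t=0,i=2
  .##|#  b3=1 t=0,i=7
  .#.|#  b2=1 t=0,i=5
  ..#|.  b1=0 t=0,i=4
  ...|.  b0=0 t=0,i=3
  bits 10101100 = 172

172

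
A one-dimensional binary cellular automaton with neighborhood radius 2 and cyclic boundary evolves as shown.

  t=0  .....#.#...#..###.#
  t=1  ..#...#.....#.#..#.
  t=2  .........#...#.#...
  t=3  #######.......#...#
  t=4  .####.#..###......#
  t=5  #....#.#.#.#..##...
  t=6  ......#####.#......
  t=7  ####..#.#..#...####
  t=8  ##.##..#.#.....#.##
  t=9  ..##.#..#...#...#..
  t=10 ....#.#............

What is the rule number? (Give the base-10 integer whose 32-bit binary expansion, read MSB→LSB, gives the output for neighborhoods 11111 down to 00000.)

2657095297

  nb #####: next=#  (t=3,i=1, bit31=1)
  nb ####.: next=.  (t=3,i=5, bit30=0)
  nb ###.#: next=.  (t=0,i=16, bit29=0)
  nb ###..: next=#  (t=3,i=6, bit28=1)
  nb ##.##: next=#  (t=8,i=2, bit27=1)
  nb ##.#.: next=#  (t=0,i=17, bit26=1)
  nb ##..#: next=#  (t=7,i=4, bit25=1)
  nb ##...: next=.  (t=3,i=7, bit24=0)
  nb #.###: next=.  (t=4,i=1, bit23=0)
  nb #.##.: next=#  (t=8,i=3, bit22=1)
  nb #.#.#: next=#  (t=5,i=7, bit21=1)
  nb #.#..: next=.  (t=0,i=7, bit20=0)
  nb #..##: next=.  (t=0,i=13, bit19=0)
  nb #..#.: next=.  (t=1,i=16, bit18=0)
  nb #...#: next=.  (t=0,i=9, bit17=0)
  nb #....: next=.  (t=0,i=1, bit16=0)
  nb .####: next=.  (t=3,i=0, bit15=0)
  nb .###.: next=.  (t=0,i=15, bit14=0)
  nb .##.#: next=.  (t=9,i=3, bit13=0)
  nb .##..: next=.  (t=5,i=15, bit12=0)
  nb .#.##: next=#  (t=4,i=0, bit11=1)
  nb .#.#.: next=#  (t=0,i=6, bit10=1)
  nb .#..#: next=#  (t=0,i=12, bit9=1)
  nb .#...: next=.  (t=0,i=0, bit8=0)
  nb ..###: next=#  (t=0,i=14, bit7=1)
  nb ..##.: next=.  (t=5,i=14, bit6=0)
  nb ..#.#: next=.  (t=0,i=5, bit5=0)
  nb ..#..: next=.  (t=0,i=11, bit4=0)
  nb ...##: next=.  (t=3,i=17, bit3=0)
  nb ...#.: next=.  (t=0,i=4, bit2=0)
  nb ....#: next=.  (t=0,i=3, bit1=0)
  nb .....: next=#  (t=0,i=2, bit0=1)
  bits 10011110011000000000111010000001 = 2657095297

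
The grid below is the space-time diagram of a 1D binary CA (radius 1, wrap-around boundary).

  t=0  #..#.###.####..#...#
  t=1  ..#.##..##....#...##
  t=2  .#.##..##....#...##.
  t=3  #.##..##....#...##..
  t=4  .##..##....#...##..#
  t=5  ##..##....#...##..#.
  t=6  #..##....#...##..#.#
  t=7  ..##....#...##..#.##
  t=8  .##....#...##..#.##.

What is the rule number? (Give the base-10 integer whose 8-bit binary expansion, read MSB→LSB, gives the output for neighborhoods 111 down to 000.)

  [7] ### => .  t=0,i=6
  [6] ##. => .  t=0,i=0
  [5] #.# => #  t=0,i=4
  [4] #.. => .  t=0,i=1
  [3] .## => #  t=0,i=5
  [2] .#. => .  t=0,i=3
  [1] ..# => #  t=0,i=2
  [0] ... => .  t=0,i=17
  bits 00101010 = 42

42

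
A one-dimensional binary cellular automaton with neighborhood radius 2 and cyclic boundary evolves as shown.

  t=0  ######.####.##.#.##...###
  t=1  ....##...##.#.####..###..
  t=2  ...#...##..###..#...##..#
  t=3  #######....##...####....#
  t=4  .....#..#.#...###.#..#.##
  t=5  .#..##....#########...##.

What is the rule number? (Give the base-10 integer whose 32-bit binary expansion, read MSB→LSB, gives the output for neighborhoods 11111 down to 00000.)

1685277084

  ##### -> .   bit 31 = 0  t=0,i=0
  ####. -> #   bit 30 = 1  t=0,i=4
  ###.# -> #   bit 29 = 1  t=0,i=5
  ###.. -> .   bit 28 = 0  t=1,i=17
  ##.## -> .   bit 27 = 0  t=0,i=6
  ##.#. -> #   bit 26 = 1  t=0,i=14
  ##..# -> .   bit 25 = 0  t=1,i=18
  ##... -> .   bit 24 = 0  t=0,i=19
  #.### -> .   bit 23 = 0  t=0,i=7
  #.##. -> #   bit 22 = 1  t=0,i=12
  #.#.# -> #   bit 21 = 1  t=0,i=15
  #.#.. -> #   bit 20 = 1  t=4,i=10
  #..## -> .   bit 19 = 0  t=1,i=19
  #..#. -> .   bit 18 = 0  t=2,i=15
  #...# -> #   bit 17 = 1  t=0,i=20
  #.... -> #   bit 16 = 1  t=1,i=24
  .#### -> .   bit 15 = 0  t=0,i=8
  .###. -> #   bit 14 = 1  t=1,i=21
  .##.# -> .   bit 13 = 0  t=0,i=13
  .##.. -> .   bit 12 = 0  t=0,i=18
  .#.## -> #   bit 11 = 1  t=0,i=16
  .#.#. -> .   bit 10 = 0  t=4,i=9
  .#..# -> .   bit 9 = 0  t=4,i=6
  .#... -> #   bit 8 = 1  t=2,i=0
  ..### -> #   bit 7 = 1  t=0,i=22
  ..##. -> .   bit 6 = 0  t=1,i=4
  ..#.# -> .   bit 5 = 0  t=4,i=8
  ..#.. -> #   bit 4 = 1  t=2,i=3
  ...## -> #   bit 3 = 1  t=0,i=21
  ...#. -> #   bit 2 = 1  t=2,i=2
  ....# -> .   bit 1 = 0  t=1,i=2
  ..... -> .   bit 0 = 0  t=1,i=0
  bits 01100100011100110100100110011100 = 1685277084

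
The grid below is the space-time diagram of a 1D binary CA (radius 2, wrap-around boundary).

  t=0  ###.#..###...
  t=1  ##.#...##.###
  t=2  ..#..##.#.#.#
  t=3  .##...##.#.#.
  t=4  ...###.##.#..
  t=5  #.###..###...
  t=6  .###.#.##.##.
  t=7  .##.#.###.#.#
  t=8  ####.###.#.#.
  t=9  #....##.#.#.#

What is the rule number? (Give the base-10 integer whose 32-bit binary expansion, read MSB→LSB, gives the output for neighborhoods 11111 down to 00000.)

  nb #####: next=#  (t=1,i=12, bit31=1)
  nb ####.: next=.  (t=1,i=0, bit30=0)
  nb ###.#: next=.  (t=0,i=2, bit29=0)
  nb ###..: next=.  (t=0,i=9, bit28=0)
  nb ##.##: next=.  (t=1,i=9, bit27=0)
  nb ##.#.: next=#  (t=0,i=3, bit26=1)
  nb ##..#: next=#  (t=5,i=5, bit25=1)
  nb ##...: next=#  (t=0,i=10, bit24=1)
  nb #.###: next=#  (t=1,i=10, bit23=1)
  nb #.##.: next=#  (t=4,i=7, bit22=1)
  nb #.#.#: next=.  (t=2,i=8, bit21=0)
  nb #.#..: next=.  (t=0,i=4, bit20=0)
  nb #..##: next=.  (t=0,i=6, bit19=0)
  nb #..#.: next=#  (t=2,i=1, bit18=1)
  nb #...#: next=#  (t=0,i=11, bit17=1)
  nb #....: next=.  (t=4,i=12, bit16=0)
  nb .####: next=.  (t=1,i=11, bit15=0)
  nb .###.: next=#  (t=0,i=1, bit14=1)
  nb .##.#: next=#  (t=1,i=8, bit13=1)
  nb .##..: next=.  (t=3,i=2, bit12=0)
  nb .#.##: next=#  (t=5,i=1, bit11=1)
  nb .#.#.: next=#  (t=2,i=9, bit10=1)
  nb .#..#: next=.  (t=0,i=5, bit9=0)
  nb .#...: next=.  (t=1,i=4, bit8=0)
  nb ..###: next=#  (t=0,i=0, bit7=1)
  nb ..##.: next=.  (t=1,i=7, bit6=0)
  nb ..#.#: next=.  (t=5,i=0, bit5=0)
  nb ..#..: next=#  (t=2,i=2, bit4=1)
  nb ...##: next=#  (t=0,i=12, bit3=1)
  nb ...#.: next=.  (t=5,i=12, bit2=0)
  nb ....#: next=.  (t=4,i=1, bit1=0)
  nb .....: next=#  (t=4,i=0, bit0=1)
  bits 10000111110001100110110010011001 = 2277928089

2277928089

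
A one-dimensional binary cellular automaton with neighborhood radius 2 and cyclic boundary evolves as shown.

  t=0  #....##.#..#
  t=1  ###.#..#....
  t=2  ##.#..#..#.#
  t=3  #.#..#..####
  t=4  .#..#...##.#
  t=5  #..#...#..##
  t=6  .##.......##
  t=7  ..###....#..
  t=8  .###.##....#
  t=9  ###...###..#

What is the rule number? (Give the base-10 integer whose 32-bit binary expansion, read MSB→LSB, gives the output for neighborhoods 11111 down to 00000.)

  [31] ##### => .  t=3,i=10
  [30] ####. => #  t=3,i=11
  [29] ###.# => .  t=1,i=2
  [28] ###.. => .  t=5,i=0
  [27] ##.## => .  t=6,i=0
  [26] ##.#. => #  t=0,i=7
  [25] ##..# => #  t=5,i=1
  [24] ##... => #  t=0,i=1
  [23] #.### => #  t=2,i=11
  [22] #.##. => .  t=6,i=1
  [21] #.#.# => #  t=4,i=11
  [20] #.#.. => .  t=0,i=8
  [19] #..## => .  t=0,i=10
  [18] #..#. => #  t=1,i=6
  [17] #...# => .  t=4,i=6
  [16] #.... => #  t=0,i=2
  [15] .#### => #  t=3,i=9
  [14] .###. => #  t=1,i=1
  [13] .##.# => .  t=0,i=6
  [12] .##.. => #  t=0,i=0
  [11] .#.## => #  t=2,i=10
  [10] .#.#. => #  t=4,i=0
  [9] .#..# => .  t=0,i=9
  [8] .#... => .  t=1,i=8
  [7] ..### => #  t=1,i=0
  [6] ..##. => .  t=0,i=5
  [5] ..#.# => #  t=2,i=9
  [4] ..#.. => .  t=1,i=7
  [3] ...## => #  t=0,i=4
  [2] ...#. => .  t=5,i=6
  [1] ....# => .  t=0,i=3
  [0] ..... => .  t=6,i=5
  bits 01000111101001011101110010101000 = 1202052264

1202052264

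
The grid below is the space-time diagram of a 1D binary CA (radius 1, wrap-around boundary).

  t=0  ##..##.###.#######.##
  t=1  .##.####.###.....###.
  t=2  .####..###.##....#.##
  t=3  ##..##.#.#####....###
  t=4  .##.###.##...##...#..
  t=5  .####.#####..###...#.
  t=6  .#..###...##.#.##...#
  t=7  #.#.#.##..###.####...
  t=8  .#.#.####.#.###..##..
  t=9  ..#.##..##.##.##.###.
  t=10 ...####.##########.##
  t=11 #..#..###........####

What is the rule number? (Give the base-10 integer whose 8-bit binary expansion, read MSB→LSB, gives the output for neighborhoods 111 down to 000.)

120

  nb ###: next=.  (t=0,i=0, bit7=0)
  nb ##.: next=#  (t=0,i=1, bit6=1)
  nb #.#: next=#  (t=0,i=6, bit5=1)
  nb #..: next=#  (t=0,i=2, bit4=1)
  nb .##: next=#  (t=0,i=4, bit3=1)
  nb .#.: next=.  (t=2,i=17, bit2=0)
  nb ..#: next=.  (t=0,i=3, bit1=0)
  nb ...: next=.  (t=1,i=13, bit0=0)
  bits 01111000 = 120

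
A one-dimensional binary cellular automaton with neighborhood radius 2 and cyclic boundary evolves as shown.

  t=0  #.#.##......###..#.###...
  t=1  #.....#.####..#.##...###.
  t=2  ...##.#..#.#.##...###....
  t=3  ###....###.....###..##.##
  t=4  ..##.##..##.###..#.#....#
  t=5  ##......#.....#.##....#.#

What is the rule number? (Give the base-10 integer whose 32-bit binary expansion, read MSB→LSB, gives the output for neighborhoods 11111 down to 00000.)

  ##### -> .   bit 31 = 0  t=3,i=0
  ####. -> .   bit 30 = 0  t=1,i=10
  ###.# -> .   bit 29 = 0  t=1,i=23
  ###.. -> #   bit 28 = 1  t=0,i=14
  ##.## -> .   bit 27 = 0  t=3,i=22
  ##.#. -> .   bit 26 = 0  t=1,i=24
  ##..# -> .   bit 25 = 0  t=0,i=15
  ##... -> #   bit 24 = 1  t=0,i=6
  #.### -> .   bit 23 = 0  t=0,i=19
  #.##. -> .   bit 22 = 0  t=0,i=4
  #.#.# -> .   bit 21 = 0  t=0,i=2
  #.#.. -> .   bit 20 = 0  t=1,i=0
  #..## -> #   bit 19 = 1  t=3,i=19
  #..#. -> #   bit 18 = 1  t=0,i=16
  #...# -> #   bit 17 = 1  t=0,i=23
  #.... -> .   bit 16 = 0  t=0,i=7
  .#### -> #   bit 15 = 1  t=1,i=9
  .###. -> .   bit 14 = 0  t=0,i=13
  .##.# -> .   bit 13 = 0  t=2,i=4
  .##.. -> .   bit 12 = 0  t=0,i=5
  .#.## -> .   bit 11 = 0  t=0,i=3
  .#.#. -> .   bit 10 = 0  t=0,i=1
  .#..# -> #   bit 9 = 1  t=2,i=7
  .#... -> .   bit 8 = 0  t=1,i=1
  ..### -> .   bit 7 = 0  t=0,i=12
  ..##. -> .   bit 6 = 0  t=2,i=3
  ..#.# -> #   bit 5 = 1  t=0,i=0
  ..#.. -> #   bit 4 = 1  t=4,i=24
  ...## -> #   bit 3 = 1  t=0,i=11
  ...#. -> .   bit 2 = 0  t=0,i=24
  ....# -> #   bit 1 = 1  t=0,i=10
  ..... -> #   bit 0 = 1  t=0,i=8
  bits 00010001000011101000001000111011 = 286163515

286163515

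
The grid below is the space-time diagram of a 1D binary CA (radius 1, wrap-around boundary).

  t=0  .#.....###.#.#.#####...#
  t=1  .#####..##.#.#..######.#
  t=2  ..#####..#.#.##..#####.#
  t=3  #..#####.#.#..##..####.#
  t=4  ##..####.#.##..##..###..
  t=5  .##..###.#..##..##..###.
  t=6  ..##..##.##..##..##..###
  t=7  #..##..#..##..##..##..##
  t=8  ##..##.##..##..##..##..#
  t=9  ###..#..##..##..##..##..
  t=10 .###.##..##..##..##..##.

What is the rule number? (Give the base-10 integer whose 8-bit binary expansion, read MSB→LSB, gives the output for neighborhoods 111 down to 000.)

  ### -> #   bit 7 = 1  t=0,i=8
  ##. -> #   bit 6 = 1  t=0,i=9
  #.# -> .   bit 5 = 0  t=0,i=0
  #.. -> #   bit 4 = 1  t=0,i=2
  .## -> .   bit 3 = 0  t=0,i=7
  .#. -> #   bit 2 = 1  t=0,i=1
  ..# -> .   bit 1 = 0  t=0,i=6
  ... -> #   bit 0 = 1  t=0,i=3
  bits 11010101 = 213

213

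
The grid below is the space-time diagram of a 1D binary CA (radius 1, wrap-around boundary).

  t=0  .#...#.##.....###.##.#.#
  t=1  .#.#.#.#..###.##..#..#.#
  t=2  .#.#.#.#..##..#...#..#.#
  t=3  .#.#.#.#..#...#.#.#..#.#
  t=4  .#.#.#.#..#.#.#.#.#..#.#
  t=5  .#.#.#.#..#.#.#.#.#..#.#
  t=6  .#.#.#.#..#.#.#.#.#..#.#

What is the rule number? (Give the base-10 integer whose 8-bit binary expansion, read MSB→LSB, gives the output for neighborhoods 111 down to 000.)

141

  nb ###: next=#  (t=0,i=15, bit7=1)
  nb ##.: next=.  (t=0,i=8, bit6=0)
  nb #.#: next=.  (t=0,i=0, bit5=0)
  nb #..: next=.  (t=0,i=2, bit4=0)
  nb .##: next=#  (t=0,i=7, bit3=1)
  nb .#.: next=#  (t=0,i=1, bit2=1)
  nb ..#: next=.  (t=0,i=4, bit1=0)
  nb ...: next=#  (t=0,i=3, bit0=1)
  bits 10001101 = 141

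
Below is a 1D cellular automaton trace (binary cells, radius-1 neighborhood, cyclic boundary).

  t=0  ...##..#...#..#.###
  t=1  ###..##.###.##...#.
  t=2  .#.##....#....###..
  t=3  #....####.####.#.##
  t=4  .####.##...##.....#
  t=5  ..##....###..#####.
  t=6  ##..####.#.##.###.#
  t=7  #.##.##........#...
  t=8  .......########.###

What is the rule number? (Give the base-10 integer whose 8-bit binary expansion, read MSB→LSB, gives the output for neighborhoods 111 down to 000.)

  nb ###: next=#  (t=0,i=17, bit7=1)
  nb ##.: next=.  (t=0,i=4, bit6=0)
  nb #.#: next=.  (t=0,i=15, bit5=0)
  nb #..: next=#  (t=0,i=0, bit4=1)
  nb .##: next=.  (t=0,i=3, bit3=0)
  nb .#.: next=.  (t=0,i=7, bit2=0)
  nb ..#: next=#  (t=0,i=2, bit1=1)
  nb ...: next=#  (t=0,i=1, bit0=1)
  bits 10010011 = 147

147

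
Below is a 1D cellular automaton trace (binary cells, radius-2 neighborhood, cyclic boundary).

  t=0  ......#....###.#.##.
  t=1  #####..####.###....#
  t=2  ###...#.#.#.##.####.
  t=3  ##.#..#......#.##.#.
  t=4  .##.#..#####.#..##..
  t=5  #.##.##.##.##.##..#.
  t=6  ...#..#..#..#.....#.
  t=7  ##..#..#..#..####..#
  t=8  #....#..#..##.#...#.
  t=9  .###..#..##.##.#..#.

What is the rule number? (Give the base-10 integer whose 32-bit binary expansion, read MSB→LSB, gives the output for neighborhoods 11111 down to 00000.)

2777277227

  [31] ##### => #  t=1,i=1
  [30] ####. => .  t=1,i=3
  [29] ###.# => #  t=0,i=13
  [28] ###.. => .  t=1,i=4
  [27] ##.## => .  t=1,i=11
  [26] ##.#. => #  t=0,i=14
  [25] ##..# => .  t=1,i=5
  [24] ##... => #  t=0,i=19
  [23] #.### => #  t=1,i=12
  [22] #.##. => .  t=0,i=17
  [21] #.#.# => .  t=0,i=15
  [20] #.#.. => .  t=3,i=3
  [19] #..## => #  t=1,i=6
  [18] #..#. => .  t=3,i=5
  [17] #...# => .  t=2,i=4
  [16] #.... => #  t=0,i=0
  [15] .#### => #  t=1,i=0
  [14] .###. => #  t=0,i=12
  [13] .##.# => #  t=2,i=13
  [12] .##.. => .  t=0,i=18
  [11] .#.## => .  t=0,i=16
  [10] .#.#. => .  t=2,i=7
  [9] .#..# => #  t=3,i=4
  [8] .#... => #  t=0,i=7
  [7] ..### => .  t=0,i=11
  [6] ..##. => .  t=4,i=1
  [5] ..#.# => #  t=2,i=6
  [4] ..#.. => .  t=0,i=6
  [3] ...## => #  t=0,i=10
  [2] ...#. => .  t=0,i=5
  [1] ....# => #  t=0,i=4
  [0] ..... => #  t=0,i=1
  bits 10100101100010011110001100101011 = 2777277227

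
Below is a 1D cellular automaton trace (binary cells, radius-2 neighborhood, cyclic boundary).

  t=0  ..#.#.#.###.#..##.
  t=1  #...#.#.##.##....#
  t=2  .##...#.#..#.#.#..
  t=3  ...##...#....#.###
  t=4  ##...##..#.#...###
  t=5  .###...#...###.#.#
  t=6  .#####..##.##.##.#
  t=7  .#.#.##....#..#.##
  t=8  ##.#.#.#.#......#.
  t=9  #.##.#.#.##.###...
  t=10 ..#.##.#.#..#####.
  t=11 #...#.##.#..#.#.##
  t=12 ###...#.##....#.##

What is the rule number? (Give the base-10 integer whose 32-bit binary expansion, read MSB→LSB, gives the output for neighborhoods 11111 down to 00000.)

2549236099

  [31] ##### => #  t=4,i=17
  [30] ####. => .  t=4,i=0
  [29] ###.# => .  t=0,i=10
  [28] ###.. => #  t=3,i=17
  [27] ##.## => .  t=1,i=10
  [26] ##.#. => #  t=0,i=11
  [25] ##..# => #  t=4,i=7
  [24] ##... => #  t=0,i=17
  [23] #.### => #  t=0,i=8
  [22] #.##. => #  t=1,i=8
  [21] #.#.# => #  t=0,i=4
  [20] #.#.. => #  t=0,i=12
  [19] #..## => .  t=0,i=14
  [18] #..#. => .  t=2,i=10
  [17] #...# => #  t=0,i=0
  [16] #.... => .  t=1,i=14
  [15] .#### => .  t=4,i=16
  [14] .###. => #  t=0,i=9
  [13] .##.# => .  t=1,i=9
  [12] .##.. => .  t=0,i=16
  [11] .#.## => .  t=0,i=7
  [10] .#.#. => .  t=0,i=3
  [9] .#..# => .  t=0,i=13
  [8] .#... => #  t=2,i=16
  [7] ..### => #  t=4,i=15
  [6] ..##. => .  t=0,i=15
  [5] ..#.# => .  t=0,i=2
  [4] ..#.. => .  t=3,i=8
  [3] ...## => .  t=1,i=16
  [2] ...#. => .  t=0,i=1
  [1] ....# => #  t=1,i=15
  [0] ..... => #  t=8,i=12
  bits 10010111111100100100000110000011 = 2549236099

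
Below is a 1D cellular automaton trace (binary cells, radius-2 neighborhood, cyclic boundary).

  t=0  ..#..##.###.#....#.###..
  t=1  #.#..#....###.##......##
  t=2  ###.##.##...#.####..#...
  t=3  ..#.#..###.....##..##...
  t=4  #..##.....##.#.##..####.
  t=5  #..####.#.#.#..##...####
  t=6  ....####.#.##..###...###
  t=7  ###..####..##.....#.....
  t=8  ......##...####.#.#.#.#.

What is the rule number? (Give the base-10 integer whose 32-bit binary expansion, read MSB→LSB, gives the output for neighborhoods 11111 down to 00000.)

  ##### -> #   bit 31 = 1  t=5,i=22
  ####. -> #   bit 30 = 1  t=2,i=16
  ###.# -> #   bit 29 = 1  t=0,i=10
  ###.. -> .   bit 28 = 0  t=0,i=21
  ##.## -> .   bit 27 = 0  t=0,i=7
  ##.#. -> #   bit 26 = 1  t=0,i=11
  ##..# -> .   bit 25 = 0  t=2,i=18
  ##... -> #   bit 24 = 1  t=0,i=22
  #.### -> .   bit 23 = 0  t=0,i=8
  #.##. -> #   bit 22 = 1  t=1,i=14
  #.#.# -> .   bit 21 = 0  t=4,i=13
  #.#.. -> #   bit 20 = 1  t=0,i=12
  #..## -> .   bit 19 = 0  t=0,i=4
  #..#. -> #   bit 18 = 1  t=1,i=4
  #...# -> .   bit 17 = 0  t=2,i=10
  #.... -> #   bit 16 = 1  t=0,i=14
  .#### -> #   bit 15 = 1  t=2,i=15
  .###. -> .   bit 14 = 0  t=0,i=9
  .##.# -> .   bit 13 = 0  t=0,i=6
  .##.. -> #   bit 12 = 1  t=1,i=15
  .#.## -> .   bit 11 = 0  t=0,i=18
  .#.#. -> #   bit 10 = 1  t=3,i=3
  .#..# -> .   bit 9 = 0  t=0,i=3
  .#... -> .   bit 8 = 0  t=0,i=13
  ..### -> .   bit 7 = 0  t=1,i=10
  ..##. -> #   bit 6 = 1  t=0,i=5
  ..#.# -> .   bit 5 = 0  t=0,i=17
  ..#.. -> #   bit 4 = 1  t=0,i=2
  ...## -> .   bit 3 = 0  t=1,i=9
  ...#. -> .   bit 2 = 0  t=0,i=1
  ....# -> #   bit 1 = 1  t=0,i=0
  ..... -> .   bit 0 = 0  t=1,i=18
  bits 11100101010101011001010001010010 = 3847590994

3847590994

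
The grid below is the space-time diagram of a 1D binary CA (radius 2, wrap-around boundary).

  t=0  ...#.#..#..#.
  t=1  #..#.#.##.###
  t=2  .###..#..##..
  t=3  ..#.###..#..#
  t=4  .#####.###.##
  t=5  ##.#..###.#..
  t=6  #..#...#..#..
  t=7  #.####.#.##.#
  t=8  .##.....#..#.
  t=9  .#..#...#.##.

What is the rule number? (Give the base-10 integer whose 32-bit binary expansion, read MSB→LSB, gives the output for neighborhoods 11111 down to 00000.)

  nb #####: next=#  (t=4,i=3, bit31=1)
  nb ####.: next=.  (t=1,i=12, bit30=0)
  nb ###.#: next=.  (t=4,i=5, bit29=0)
  nb ###..: next=.  (t=1,i=0, bit28=0)
  nb ##.##: next=#  (t=1,i=9, bit27=1)
  nb ##.#.: next=.  (t=5,i=2, bit26=0)
  nb ##..#: next=#  (t=1,i=1, bit25=1)
  nb ##...: next=.  (t=2,i=11, bit24=0)
  nb #.###: next=#  (t=1,i=10, bit23=1)
  nb #.##.: next=.  (t=1,i=7, bit22=0)
  nb #.#.#: next=.  (t=1,i=5, bit21=0)
  nb #.#..: next=#  (t=0,i=5, bit20=1)
  nb #..##: next=.  (t=2,i=8, bit19=0)
  nb #..#.: next=#  (t=0,i=7, bit18=1)
  nb #...#: next=#  (t=2,i=12, bit17=1)
  nb #....: next=#  (t=0,i=0, bit16=1)
  nb .####: next=.  (t=1,i=11, bit15=0)
  nb .###.: next=#  (t=2,i=2, bit14=1)
  nb .##.#: next=.  (t=1,i=8, bit13=0)
  nb .##..: next=.  (t=2,i=10, bit12=0)
  nb .#.##: next=#  (t=1,i=6, bit11=1)
  nb .#.#.: next=.  (t=0,i=4, bit10=0)
  nb .#..#: next=.  (t=0,i=6, bit9=0)
  nb .#...: next=#  (t=0,i=12, bit8=1)
  nb ..###: next=.  (t=2,i=1, bit7=0)
  nb ..##.: next=#  (t=2,i=9, bit6=1)
  nb ..#.#: next=#  (t=0,i=3, bit5=1)
  nb ..#..: next=#  (t=0,i=8, bit4=1)
  nb ...##: next=.  (t=2,i=0, bit3=0)
  nb ...#.: next=.  (t=0,i=2, bit2=0)
  nb ....#: next=.  (t=0,i=1, bit1=0)
  nb .....: next=.  (t=8,i=5, bit0=0)
  bits 10001010100101110100100101110000 = 2325170544

2325170544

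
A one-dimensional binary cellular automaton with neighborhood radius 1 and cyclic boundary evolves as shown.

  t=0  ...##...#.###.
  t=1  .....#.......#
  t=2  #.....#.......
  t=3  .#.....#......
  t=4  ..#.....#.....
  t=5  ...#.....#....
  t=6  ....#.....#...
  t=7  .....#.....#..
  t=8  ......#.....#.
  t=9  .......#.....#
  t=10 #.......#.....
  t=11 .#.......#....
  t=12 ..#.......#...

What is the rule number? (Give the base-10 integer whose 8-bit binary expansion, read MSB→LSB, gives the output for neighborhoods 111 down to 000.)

  ###|.  b7=0 t=0,i=11
  ##.|.  b6=0 t=0,i=4
  #.#|.  b5=0 t=0,i=9
  #..|#  b4=1 t=0,i=5
  .##|.  b3=0 t=0,i=3
  .#.|.  b2=0 t=0,i=8
  ..#|.  b1=0 t=0,i=2
  ...|.  b0=0 t=0,i=0
  bits 00010000 = 16

16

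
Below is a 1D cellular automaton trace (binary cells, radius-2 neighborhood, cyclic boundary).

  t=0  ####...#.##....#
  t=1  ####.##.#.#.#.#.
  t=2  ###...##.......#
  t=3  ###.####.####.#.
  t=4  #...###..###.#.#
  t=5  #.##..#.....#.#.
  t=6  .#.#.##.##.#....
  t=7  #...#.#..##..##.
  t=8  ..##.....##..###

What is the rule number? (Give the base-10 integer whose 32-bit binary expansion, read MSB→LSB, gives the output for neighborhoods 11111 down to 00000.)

  [31] ##### => #  t=0,i=1
  [30] ####. => #  t=0,i=2
  [29] ###.# => .  t=1,i=3
  [28] ###.. => #  t=0,i=3
  [27] ##.## => .  t=1,i=4
  [26] ##.#. => #  t=1,i=7
  [25] ##..# => .  t=4,i=7
  [24] ##... => .  t=0,i=4
  [23] #.### => #  t=1,i=0
  [22] #.##. => .  t=0,i=9
  [21] #.#.# => .  t=1,i=8
  [20] #.#.. => .  t=6,i=11
  [19] #..## => .  t=4,i=8
  [18] #..#. => #  t=5,i=5
  [17] #...# => #  t=0,i=5
  [16] #.... => #  t=0,i=12
  [15] .#### => #  t=0,i=0
  [14] .###. => .  t=3,i=1
  [13] .##.# => #  t=1,i=6
  [12] .##.. => #  t=0,i=10
  [11] .#.## => #  t=0,i=8
  [10] .#.#. => .  t=1,i=9
  [9] .#..# => .  t=7,i=7
  [8] .#... => .  t=5,i=7
  [7] ..### => .  t=0,i=15
  [6] ..##. => #  t=2,i=6
  [5] ..#.# => .  t=0,i=7
  [4] ..#.. => #  t=5,i=6
  [3] ...## => #  t=0,i=14
  [2] ...#. => #  t=0,i=6
  [1] ....# => .  t=0,i=13
  [0] ..... => #  t=2,i=10
  bits 11010100100001111011100001011101 = 3565664349

3565664349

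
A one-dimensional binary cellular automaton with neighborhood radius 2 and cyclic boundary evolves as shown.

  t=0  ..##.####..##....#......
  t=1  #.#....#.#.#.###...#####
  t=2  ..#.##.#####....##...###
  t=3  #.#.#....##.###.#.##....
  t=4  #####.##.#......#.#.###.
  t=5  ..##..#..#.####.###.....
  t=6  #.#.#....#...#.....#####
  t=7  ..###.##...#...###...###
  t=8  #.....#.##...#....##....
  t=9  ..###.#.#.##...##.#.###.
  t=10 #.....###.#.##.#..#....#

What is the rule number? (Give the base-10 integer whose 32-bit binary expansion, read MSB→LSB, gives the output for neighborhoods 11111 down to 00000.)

3279094883

  ##### -> #   bit 31 = 1  t=1,i=21
  ####. -> #   bit 30 = 1  t=0,i=7
  ###.# -> .   bit 29 = 0  t=1,i=0
  ###.. -> .   bit 28 = 0  t=0,i=8
  ##.## -> .   bit 27 = 0  t=0,i=4
  ##.#. -> .   bit 26 = 0  t=1,i=1
  ##..# -> #   bit 25 = 1  t=0,i=9
  ##... -> #   bit 24 = 1  t=0,i=13
  #.### -> .   bit 23 = 0  t=0,i=5
  #.##. -> #   bit 22 = 1  t=2,i=4
  #.#.# -> #   bit 21 = 1  t=1,i=9
  #.#.. -> #   bit 20 = 1  t=1,i=2
  #..## -> .   bit 19 = 0  t=0,i=10
  #..#. -> .   bit 18 = 0  t=2,i=1
  #...# -> #   bit 17 = 1  t=1,i=17
  #.... -> #   bit 16 = 1  t=0,i=14
  .#### -> .   bit 15 = 0  t=0,i=6
  .###. -> .   bit 14 = 0  t=1,i=14
  .##.# -> .   bit 13 = 0  t=0,i=3
  .##.. -> .   bit 12 = 0  t=0,i=12
  .#.## -> .   bit 11 = 0  t=1,i=12
  .#.#. -> #   bit 10 = 1  t=1,i=8
  .#..# -> .   bit 9 = 0  t=5,i=7
  .#... -> .   bit 8 = 0  t=0,i=18
  ..### -> .   bit 7 = 0  t=1,i=19
  ..##. -> #   bit 6 = 1  t=0,i=2
  ..#.# -> #   bit 5 = 1  t=1,i=7
  ..#.. -> .   bit 4 = 0  t=0,i=17
  ...## -> .   bit 3 = 0  t=0,i=1
  ...#. -> .   bit 2 = 0  t=0,i=16
  ....# -> #   bit 1 = 1  t=0,i=0
  ..... -> #   bit 0 = 1  t=0,i=20
  bits 11000011011100110000010001100011 = 3279094883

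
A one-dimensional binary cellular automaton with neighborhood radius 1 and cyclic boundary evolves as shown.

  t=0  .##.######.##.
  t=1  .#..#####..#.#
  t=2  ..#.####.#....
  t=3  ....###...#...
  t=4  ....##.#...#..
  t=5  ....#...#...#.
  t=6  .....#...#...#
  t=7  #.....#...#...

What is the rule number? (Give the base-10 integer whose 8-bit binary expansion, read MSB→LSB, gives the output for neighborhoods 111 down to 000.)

152

  [7] ### => #  t=0,i=5
  [6] ##. => .  t=0,i=2
  [5] #.# => .  t=0,i=3
  [4] #.. => #  t=0,i=13
  [3] .## => #  t=0,i=1
  [2] .#. => .  t=1,i=1
  [1] ..# => .  t=0,i=0
  [0] ... => .  t=2,i=0
  bits 10011000 = 152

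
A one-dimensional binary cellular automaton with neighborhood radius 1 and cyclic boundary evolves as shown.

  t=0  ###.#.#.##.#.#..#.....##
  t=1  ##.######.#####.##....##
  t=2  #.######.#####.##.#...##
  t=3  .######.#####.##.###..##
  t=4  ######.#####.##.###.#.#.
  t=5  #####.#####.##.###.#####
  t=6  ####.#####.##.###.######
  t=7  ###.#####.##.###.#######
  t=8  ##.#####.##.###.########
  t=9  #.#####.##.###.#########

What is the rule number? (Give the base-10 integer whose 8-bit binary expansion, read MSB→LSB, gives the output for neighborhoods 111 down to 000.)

188

  nb ###: next=#  (t=0,i=0, bit7=1)
  nb ##.: next=.  (t=0,i=2, bit6=0)
  nb #.#: next=#  (t=0,i=3, bit5=1)
  nb #..: next=#  (t=0,i=14, bit4=1)
  nb .##: next=#  (t=0,i=8, bit3=1)
  nb .#.: next=#  (t=0,i=4, bit2=1)
  nb ..#: next=.  (t=0,i=15, bit1=0)
  nb ...: next=.  (t=0,i=18, bit0=0)
  bits 10111100 = 188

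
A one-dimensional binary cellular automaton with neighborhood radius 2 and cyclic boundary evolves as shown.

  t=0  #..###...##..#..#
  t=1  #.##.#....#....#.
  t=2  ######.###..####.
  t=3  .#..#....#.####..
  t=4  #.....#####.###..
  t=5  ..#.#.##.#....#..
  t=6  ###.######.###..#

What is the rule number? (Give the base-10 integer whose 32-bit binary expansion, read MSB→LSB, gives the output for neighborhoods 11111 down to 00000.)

  nb #####: next=.  (t=2,i=2, bit31=0)
  nb ####.: next=#  (t=2,i=4, bit30=1)
  nb ###.#: next=.  (t=2,i=5, bit29=0)
  nb ###..: next=#  (t=0,i=5, bit28=1)
  nb ##.##: next=.  (t=2,i=6, bit27=0)
  nb ##.#.: next=#  (t=1,i=4, bit26=1)
  nb ##..#: next=.  (t=0,i=1, bit25=0)
  nb ##...: next=.  (t=0,i=6, bit24=0)
  nb #.###: next=.  (t=2,i=0, bit23=0)
  nb #.##.: next=#  (t=1,i=2, bit22=1)
  nb #.#.#: next=#  (t=1,i=0, bit21=1)
  nb #.#..: next=#  (t=1,i=5, bit20=1)
  nb #..##: next=#  (t=0,i=2, bit19=1)
  nb #..#.: next=.  (t=0,i=12, bit18=0)
  nb #...#: next=.  (t=0,i=7, bit17=0)
  nb #....: next=#  (t=1,i=7, bit16=1)
  nb .####: next=#  (t=2,i=1, bit15=1)
  nb .###.: next=.  (t=0,i=4, bit14=0)
  nb .##.#: next=#  (t=1,i=3, bit13=1)
  nb .##..: next=#  (t=0,i=0, bit12=1)
  nb .#.##: next=#  (t=1,i=1, bit11=1)
  nb .#.#.: next=.  (t=1,i=16, bit10=0)
  nb .#..#: next=.  (t=0,i=14, bit9=0)
  nb .#...: next=.  (t=1,i=6, bit8=0)
  nb ..###: next=#  (t=0,i=3, bit7=1)
  nb ..##.: next=.  (t=0,i=9, bit6=0)
  nb ..#.#: next=#  (t=1,i=15, bit5=1)
  nb ..#..: next=.  (t=0,i=13, bit4=0)
  nb ...##: next=.  (t=0,i=8, bit3=0)
  nb ...#.: next=#  (t=1,i=9, bit2=1)
  nb ....#: next=#  (t=1,i=8, bit1=1)
  nb .....: next=.  (t=4,i=3, bit0=0)
  bits 01010100011110011011100010100110 = 1417263270

1417263270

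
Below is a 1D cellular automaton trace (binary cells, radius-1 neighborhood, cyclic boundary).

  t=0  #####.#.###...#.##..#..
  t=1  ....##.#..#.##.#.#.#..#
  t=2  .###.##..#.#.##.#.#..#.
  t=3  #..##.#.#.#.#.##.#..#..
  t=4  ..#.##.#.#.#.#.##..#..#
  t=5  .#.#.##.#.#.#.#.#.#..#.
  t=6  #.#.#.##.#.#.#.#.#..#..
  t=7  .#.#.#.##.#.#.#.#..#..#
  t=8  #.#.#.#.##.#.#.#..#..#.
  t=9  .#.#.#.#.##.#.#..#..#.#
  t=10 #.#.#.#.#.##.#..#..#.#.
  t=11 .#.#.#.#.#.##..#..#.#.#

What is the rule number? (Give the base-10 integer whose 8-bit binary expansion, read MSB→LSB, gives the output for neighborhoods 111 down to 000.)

99

  [7] ### => .  t=0,i=1
  [6] ##. => #  t=0,i=4
  [5] #.# => #  t=0,i=5
  [4] #.. => .  t=0,i=11
  [3] .## => .  t=0,i=0
  [2] .#. => .  t=0,i=6
  [1] ..# => #  t=0,i=13
  [0] ... => #  t=0,i=12
  bits 01100011 = 99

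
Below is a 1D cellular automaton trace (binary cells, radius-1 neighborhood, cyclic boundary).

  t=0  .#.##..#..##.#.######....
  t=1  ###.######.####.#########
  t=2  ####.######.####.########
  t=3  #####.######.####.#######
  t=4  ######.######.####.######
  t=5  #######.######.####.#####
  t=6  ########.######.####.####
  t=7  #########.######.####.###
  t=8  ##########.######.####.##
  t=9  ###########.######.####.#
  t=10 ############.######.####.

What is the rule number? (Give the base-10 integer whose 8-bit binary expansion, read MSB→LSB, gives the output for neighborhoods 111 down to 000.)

247

  nb ###: next=#  (t=0,i=16, bit7=1)
  nb ##.: next=#  (t=0,i=4, bit6=1)
  nb #.#: next=#  (t=0,i=2, bit5=1)
  nb #..: next=#  (t=0,i=5, bit4=1)
  nb .##: next=.  (t=0,i=3, bit3=0)
  nb .#.: next=#  (t=0,i=1, bit2=1)
  nb ..#: next=#  (t=0,i=0, bit1=1)
  nb ...: next=#  (t=0,i=22, bit0=1)
  bits 11110111 = 247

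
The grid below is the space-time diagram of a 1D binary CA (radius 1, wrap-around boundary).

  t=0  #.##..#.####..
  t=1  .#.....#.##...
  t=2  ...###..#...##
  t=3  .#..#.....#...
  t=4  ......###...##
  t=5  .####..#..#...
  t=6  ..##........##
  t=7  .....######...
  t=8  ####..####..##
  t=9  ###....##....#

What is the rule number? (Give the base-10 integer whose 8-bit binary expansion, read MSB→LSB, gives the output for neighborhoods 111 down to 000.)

  [7] ### => #  t=0,i=9
  [6] ##. => .  t=0,i=3
  [5] #.# => #  t=0,i=1
  [4] #.. => .  t=0,i=4
  [3] .## => .  t=0,i=2
  [2] .#. => .  t=0,i=0
  [1] ..# => .  t=0,i=5
  [0] ... => #  t=1,i=3
  bits 10100001 = 161

161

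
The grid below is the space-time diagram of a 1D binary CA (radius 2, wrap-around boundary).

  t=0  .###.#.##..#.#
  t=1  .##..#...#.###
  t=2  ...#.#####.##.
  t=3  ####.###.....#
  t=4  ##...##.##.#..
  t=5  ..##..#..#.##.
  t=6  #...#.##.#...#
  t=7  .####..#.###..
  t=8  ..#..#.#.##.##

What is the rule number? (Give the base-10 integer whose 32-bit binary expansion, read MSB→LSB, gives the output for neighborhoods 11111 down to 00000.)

  nb #####: next=#  (t=2,i=7, bit31=1)
  nb ####.: next=.  (t=2,i=8, bit30=0)
  nb ###.#: next=.  (t=0,i=3, bit29=0)
  nb ###..: next=.  (t=3,i=7, bit28=0)
  nb ##.##: next=.  (t=1,i=0, bit27=0)
  nb ##.#.: next=.  (t=0,i=4, bit26=0)
  nb ##..#: next=#  (t=0,i=9, bit25=1)
  nb ##...: next=#  (t=2,i=13, bit24=1)
  nb #.###: next=#  (t=0,i=1, bit23=1)
  nb #.##.: next=.  (t=0,i=7, bit22=0)
  nb #.#.#: next=#  (t=0,i=5, bit21=1)
  nb #.#..: next=#  (t=4,i=11, bit20=1)
  nb #..##: next=.  (t=4,i=13, bit19=0)
  nb #..#.: next=.  (t=0,i=10, bit18=0)
  nb #...#: next=#  (t=1,i=7, bit17=1)
  nb #....: next=#  (t=2,i=0, bit16=1)
  nb .####: next=#  (t=2,i=6, bit15=1)
  nb .###.: next=#  (t=0,i=2, bit14=1)
  nb .##.#: next=#  (t=4,i=6, bit13=1)
  nb .##..: next=.  (t=0,i=8, bit12=0)
  nb .#.##: next=.  (t=0,i=0, bit11=0)
  nb .#.#.: next=#  (t=0,i=12, bit10=1)
  nb .#..#: next=#  (t=4,i=12, bit9=1)
  nb .#...: next=#  (t=1,i=6, bit8=1)
  nb ..###: next=.  (t=3,i=13, bit7=0)
  nb ..##.: next=.  (t=4,i=0, bit6=0)
  nb ..#.#: next=#  (t=0,i=11, bit5=1)
  nb ..#..: next=#  (t=1,i=5, bit4=1)
  nb ...##: next=.  (t=3,i=12, bit3=0)
  nb ...#.: next=#  (t=1,i=8, bit2=1)
  nb ....#: next=#  (t=2,i=1, bit1=1)
  nb .....: next=.  (t=3,i=10, bit0=0)
  bits 10000011101100111110011100110110 = 2209605430

2209605430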